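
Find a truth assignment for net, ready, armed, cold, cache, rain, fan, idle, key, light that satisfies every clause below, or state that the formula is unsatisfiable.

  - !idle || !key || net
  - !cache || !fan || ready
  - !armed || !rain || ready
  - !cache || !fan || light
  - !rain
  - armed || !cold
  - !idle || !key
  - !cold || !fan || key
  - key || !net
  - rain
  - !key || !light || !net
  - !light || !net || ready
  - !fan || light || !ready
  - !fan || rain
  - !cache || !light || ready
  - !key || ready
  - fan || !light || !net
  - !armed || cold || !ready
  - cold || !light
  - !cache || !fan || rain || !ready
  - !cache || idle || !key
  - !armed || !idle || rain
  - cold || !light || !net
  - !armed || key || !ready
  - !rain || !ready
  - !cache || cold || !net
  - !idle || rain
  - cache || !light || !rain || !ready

Case rain = True:
  Clause (!rain) is falsified — contradiction.
Case rain = False:
  Clause (rain) is falsified — contradiction.
Both cases fail, so the formula is unsatisfiable.

No satisfying assignment exists.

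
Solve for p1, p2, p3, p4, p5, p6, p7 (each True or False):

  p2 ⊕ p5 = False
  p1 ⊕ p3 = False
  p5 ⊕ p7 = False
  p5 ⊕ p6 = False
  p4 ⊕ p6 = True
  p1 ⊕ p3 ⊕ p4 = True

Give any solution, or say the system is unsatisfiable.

p1=F, p2=F, p3=F, p4=T, p5=F, p6=F, p7=F

p2 ⊕ p5 = F ⊕ F = False ✓
p1 ⊕ p3 = F ⊕ F = False ✓
p5 ⊕ p7 = F ⊕ F = False ✓
p5 ⊕ p6 = F ⊕ F = False ✓
p4 ⊕ p6 = T ⊕ F = True ✓
p1 ⊕ p3 ⊕ p4 = F ⊕ F ⊕ T = True ✓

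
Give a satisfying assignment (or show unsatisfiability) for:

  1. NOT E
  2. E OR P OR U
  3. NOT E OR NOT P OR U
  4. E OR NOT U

P = True, U = False, E = False

Unit clause (NOT E) forces E = False.
In (E OR NOT U) only NOT U is left, so U = False.
In (E OR P OR U) only P is left, so P = True.
Check each clause:
  (NOT E): NOT E holds.
  (E OR P OR U): P holds.
  (NOT E OR NOT P OR U): NOT E holds.
  (E OR NOT U): NOT U holds.
All clauses satisfied.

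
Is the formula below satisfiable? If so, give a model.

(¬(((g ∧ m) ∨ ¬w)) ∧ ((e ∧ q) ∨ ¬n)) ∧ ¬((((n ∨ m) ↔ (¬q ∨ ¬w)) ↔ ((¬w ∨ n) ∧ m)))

w = True, e = False, n = False, m = False, q = True, g = True

  ¬(((g ∧ m) ∨ ¬w)) ∧ ((e ∧ q) ∨ ¬n) = True
    ¬(((g ∧ m) ∨ ¬w)) = True
      (g ∧ m) ∨ ¬w = False
        g ∧ m = False
        ¬w = False
    (e ∧ q) ∨ ¬n = True
      e ∧ q = False
      ¬n = True
  ¬((((n ∨ m) ↔ (¬q ∨ ¬w)) ↔ ((¬w ∨ n) ∧ m))) = True
    ((n ∨ m) ↔ (¬q ∨ ¬w)) ↔ ((¬w ∨ n) ∧ m) = False
      (n ∨ m) ↔ (¬q ∨ ¬w) = True
        n ∨ m = False
        ¬q ∨ ¬w = False
          ¬q = False
          ¬w = False
      (¬w ∨ n) ∧ m = False
        ¬w ∨ n = False
          ¬w = False
Both conjuncts True, so the formula holds.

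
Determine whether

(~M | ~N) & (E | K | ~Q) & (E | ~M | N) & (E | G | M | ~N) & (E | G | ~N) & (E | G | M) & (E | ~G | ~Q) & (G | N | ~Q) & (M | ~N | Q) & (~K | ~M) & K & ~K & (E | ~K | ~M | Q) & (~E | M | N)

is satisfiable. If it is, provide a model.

UNSATISFIABLE

Case K = True:
  Clause (~K) is falsified — contradiction.
Case K = False:
  Clause (K) is falsified — contradiction.
Both cases fail, so the formula is unsatisfiable.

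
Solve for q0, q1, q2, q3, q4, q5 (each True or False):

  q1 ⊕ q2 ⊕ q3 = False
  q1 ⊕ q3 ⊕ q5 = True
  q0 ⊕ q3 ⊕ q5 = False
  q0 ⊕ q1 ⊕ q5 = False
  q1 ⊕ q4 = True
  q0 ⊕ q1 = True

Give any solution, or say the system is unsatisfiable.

q0 = True, q1 = False, q2 = False, q3 = False, q4 = True, q5 = True

q1 ⊕ q2 ⊕ q3 = F ⊕ F ⊕ F = False ✓
q1 ⊕ q3 ⊕ q5 = F ⊕ F ⊕ T = True ✓
q0 ⊕ q3 ⊕ q5 = T ⊕ F ⊕ T = False ✓
q0 ⊕ q1 ⊕ q5 = T ⊕ F ⊕ T = False ✓
q1 ⊕ q4 = F ⊕ T = True ✓
q0 ⊕ q1 = T ⊕ F = True ✓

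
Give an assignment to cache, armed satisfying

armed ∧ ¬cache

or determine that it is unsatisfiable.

cache: False, armed: True

  ¬cache = True
Both conjuncts True, so the formula holds.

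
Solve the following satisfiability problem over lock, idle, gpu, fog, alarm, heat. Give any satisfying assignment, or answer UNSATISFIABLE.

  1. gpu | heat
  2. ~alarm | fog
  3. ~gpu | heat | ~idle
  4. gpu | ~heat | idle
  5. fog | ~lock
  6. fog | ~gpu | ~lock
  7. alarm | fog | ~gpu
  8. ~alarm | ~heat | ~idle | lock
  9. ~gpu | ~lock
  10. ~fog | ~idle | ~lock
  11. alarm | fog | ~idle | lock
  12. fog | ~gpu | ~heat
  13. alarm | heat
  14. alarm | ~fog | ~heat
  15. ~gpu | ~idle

Try lock = True:
  (fog | ~lock) forces fog = True.
  (~gpu | ~lock) forces gpu = False.
  (gpu | heat) forces heat = True.
  (gpu | ~heat | idle) forces idle = True.
  clause (~fog | ~idle | ~lock) is falsified — backtrack.
So lock = False.
Try idle = True:
  (~gpu | ~idle) forces gpu = False.
  (gpu | heat) forces heat = True.
  (~alarm | ~heat | ~idle | lock) forces alarm = False.
  (alarm | fog | ~idle | lock) forces fog = True.
  clause (alarm | ~fog | ~heat) is falsified — backtrack.
So idle = False.
Set gpu = True.
Set fog = True.
Set alarm = True.
Set heat = True.
All clauses satisfied.

lock=F, idle=F, gpu=T, fog=T, alarm=T, heat=T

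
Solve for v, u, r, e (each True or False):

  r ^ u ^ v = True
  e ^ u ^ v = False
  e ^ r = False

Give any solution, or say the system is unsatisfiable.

UNSATISFIABLE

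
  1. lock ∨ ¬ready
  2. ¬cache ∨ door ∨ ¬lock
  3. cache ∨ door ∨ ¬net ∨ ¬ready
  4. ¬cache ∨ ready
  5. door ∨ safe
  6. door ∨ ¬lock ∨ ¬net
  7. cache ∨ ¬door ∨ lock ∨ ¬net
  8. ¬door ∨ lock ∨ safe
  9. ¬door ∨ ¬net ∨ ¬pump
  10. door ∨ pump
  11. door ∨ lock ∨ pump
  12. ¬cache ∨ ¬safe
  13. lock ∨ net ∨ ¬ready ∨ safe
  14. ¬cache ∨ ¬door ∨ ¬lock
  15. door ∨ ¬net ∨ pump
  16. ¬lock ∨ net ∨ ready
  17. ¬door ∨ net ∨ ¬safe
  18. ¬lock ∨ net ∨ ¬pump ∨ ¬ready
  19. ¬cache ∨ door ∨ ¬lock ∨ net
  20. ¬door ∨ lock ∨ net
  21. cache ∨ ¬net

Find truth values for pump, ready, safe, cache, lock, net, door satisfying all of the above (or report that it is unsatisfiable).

pump=T, ready=F, safe=T, cache=F, lock=F, net=F, door=F

Set pump = True.
Set ready = False.
  then (¬cache ∨ ready) forces cache = False.
  then (cache ∨ ¬net) forces net = False.
  then (¬lock ∨ net ∨ ready) forces lock = False.
  then (¬door ∨ lock ∨ net) forces door = False.
  then (door ∨ safe) forces safe = True.
All clauses satisfied.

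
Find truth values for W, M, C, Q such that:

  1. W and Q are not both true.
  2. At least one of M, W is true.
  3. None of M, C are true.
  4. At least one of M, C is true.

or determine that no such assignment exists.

Case C = True:
  Constraint (3) is violated (C=T) — contradiction.
Case C = False:
  (3) forces M = False.
  Constraint (4) is violated (M=F, C=F) — contradiction.
Both cases fail — unsatisfiable.

The formula is unsatisfiable.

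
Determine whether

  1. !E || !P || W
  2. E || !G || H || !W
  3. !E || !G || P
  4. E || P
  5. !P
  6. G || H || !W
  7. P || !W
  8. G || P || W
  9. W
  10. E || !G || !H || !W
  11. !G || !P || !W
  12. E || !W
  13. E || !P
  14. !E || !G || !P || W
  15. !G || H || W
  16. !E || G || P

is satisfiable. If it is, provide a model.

Case W = True:
  (!P) forces P = False.
  Clause (P || !W) is falsified — contradiction.
Case W = False:
  Clause (W) is falsified — contradiction.
Both cases fail, so the formula is unsatisfiable.

No satisfying assignment exists.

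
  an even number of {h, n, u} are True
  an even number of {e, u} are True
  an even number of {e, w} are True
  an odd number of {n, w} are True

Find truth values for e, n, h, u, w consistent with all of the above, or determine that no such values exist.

e=F; n=T; h=T; u=F; w=F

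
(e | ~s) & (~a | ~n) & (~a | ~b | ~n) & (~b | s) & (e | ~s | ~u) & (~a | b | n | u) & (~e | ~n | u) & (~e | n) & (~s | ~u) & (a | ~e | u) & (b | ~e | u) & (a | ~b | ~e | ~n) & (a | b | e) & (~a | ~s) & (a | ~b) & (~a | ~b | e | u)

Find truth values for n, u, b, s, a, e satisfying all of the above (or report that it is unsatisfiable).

n = False, u = True, b = False, s = False, a = True, e = False

Set n = False.
  then (~e | n) forces e = False.
  then (e | ~s) forces s = False.
  then (~b | s) forces b = False.
  then (a | b | e) forces a = True.
  then (~a | b | n | u) forces u = True.
All clauses satisfied.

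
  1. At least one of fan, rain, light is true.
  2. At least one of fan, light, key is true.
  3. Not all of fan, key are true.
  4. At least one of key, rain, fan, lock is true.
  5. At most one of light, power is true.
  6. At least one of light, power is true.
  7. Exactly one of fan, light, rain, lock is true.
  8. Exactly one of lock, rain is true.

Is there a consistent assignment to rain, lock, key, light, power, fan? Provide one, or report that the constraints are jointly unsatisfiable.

rain = True; lock = False; key = True; light = False; power = True; fan = False

  (1) {fan, rain, light}: 1 true — at least one ✓
  (2) {fan, light, key}: 1 true — at least one ✓
  (3) {fan, key}: 1/2 true — not all ✓
  (4) {key, rain, fan, lock}: 2 true — at least one ✓
  (5) {light, power}: 1 true — at most one ✓
  (6) {light, power}: 1 true — at least one ✓
  (7) {fan, light, rain, lock}: 1 true — exactly one ✓
  (8) {lock, rain}: 1 true — exactly one ✓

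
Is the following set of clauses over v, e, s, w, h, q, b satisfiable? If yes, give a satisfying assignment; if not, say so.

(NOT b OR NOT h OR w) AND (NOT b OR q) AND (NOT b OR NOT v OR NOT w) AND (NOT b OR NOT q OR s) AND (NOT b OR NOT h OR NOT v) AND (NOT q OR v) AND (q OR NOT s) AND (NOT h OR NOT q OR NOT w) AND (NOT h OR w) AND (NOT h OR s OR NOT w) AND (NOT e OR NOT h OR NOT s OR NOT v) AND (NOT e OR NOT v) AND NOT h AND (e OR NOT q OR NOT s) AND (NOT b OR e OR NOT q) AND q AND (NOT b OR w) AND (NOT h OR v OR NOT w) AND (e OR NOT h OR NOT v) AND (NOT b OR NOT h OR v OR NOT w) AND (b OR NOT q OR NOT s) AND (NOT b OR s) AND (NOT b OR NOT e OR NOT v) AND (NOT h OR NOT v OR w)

Unit clause (NOT h) forces h = False.
Unit clause (q) forces q = True.
In (NOT q OR v) only v is left, so v = True.
In (NOT e OR NOT v) only NOT e is left, so e = False.
In (e OR NOT q OR NOT s) only NOT s is left, so s = False.
In (NOT b OR e OR NOT q) only NOT b is left, so b = False.
Set w = False.
All clauses satisfied.

v: True, e: False, s: False, w: False, h: False, q: True, b: False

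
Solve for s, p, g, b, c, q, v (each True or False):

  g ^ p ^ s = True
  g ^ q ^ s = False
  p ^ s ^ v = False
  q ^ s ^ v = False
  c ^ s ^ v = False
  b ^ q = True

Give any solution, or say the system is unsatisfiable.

Adding constraints 1, 2, 3, 4 mod 2: every variable appears an even number of times on the left, so the left side is 0.
But the right sides sum to 1 (mod 2). 0 ≠ 1 — the system is inconsistent.

UNSATISFIABLE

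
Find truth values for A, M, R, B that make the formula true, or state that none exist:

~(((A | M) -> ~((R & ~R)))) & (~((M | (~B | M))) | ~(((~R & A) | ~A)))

Unsatisfiable

The conjunct ~(((A | M) -> ~((R & ~R)))) is unsatisfiable on its own:
  A=F, M=F, R=F: evaluates to False.
  A=F, M=F, R=T: evaluates to False.
  A=F, M=T, R=F: evaluates to False.
  A=F, M=T, R=T: evaluates to False.
  A=T, M=F, R=F: evaluates to False.
  A=T, M=F, R=T: evaluates to False.
  A=T, M=T, R=F: evaluates to False.
  A=T, M=T, R=T: evaluates to False.
So the whole conjunction is unsatisfiable.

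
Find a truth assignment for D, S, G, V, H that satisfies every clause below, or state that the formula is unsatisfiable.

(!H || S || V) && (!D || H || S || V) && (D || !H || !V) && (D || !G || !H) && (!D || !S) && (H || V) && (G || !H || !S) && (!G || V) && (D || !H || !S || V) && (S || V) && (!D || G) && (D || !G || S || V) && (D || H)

D: True, S: False, G: True, V: True, H: False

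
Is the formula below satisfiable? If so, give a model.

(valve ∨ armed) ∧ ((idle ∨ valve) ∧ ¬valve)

armed = True; idle = True; valve = False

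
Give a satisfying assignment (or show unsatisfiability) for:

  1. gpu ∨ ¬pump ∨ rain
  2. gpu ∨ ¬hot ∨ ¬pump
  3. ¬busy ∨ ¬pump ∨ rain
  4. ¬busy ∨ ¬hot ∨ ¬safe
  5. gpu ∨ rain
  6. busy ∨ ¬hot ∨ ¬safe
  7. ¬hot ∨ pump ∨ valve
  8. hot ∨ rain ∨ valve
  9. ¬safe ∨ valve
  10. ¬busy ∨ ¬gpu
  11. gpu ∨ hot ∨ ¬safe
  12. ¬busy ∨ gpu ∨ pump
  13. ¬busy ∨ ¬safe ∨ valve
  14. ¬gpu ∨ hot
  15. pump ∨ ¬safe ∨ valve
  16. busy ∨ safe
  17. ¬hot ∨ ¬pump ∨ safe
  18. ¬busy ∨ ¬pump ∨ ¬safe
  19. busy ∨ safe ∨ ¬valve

rain=T, hot=F, valve=T, safe=F, pump=T, busy=T, gpu=F

Try rain = False:
  (gpu ∨ rain) forces gpu = True.
  (¬busy ∨ ¬gpu) forces busy = False.
  (¬gpu ∨ hot) forces hot = True.
  (busy ∨ ¬hot ∨ ¬safe) forces safe = False.
  clause (busy ∨ safe) is falsified — backtrack.
So rain = True.
Set hot = False.
  then (¬gpu ∨ hot) forces gpu = False.
  then (gpu ∨ hot ∨ ¬safe) forces safe = False.
  then (busy ∨ safe) forces busy = True.
  then (¬busy ∨ gpu ∨ pump) forces pump = True.
Set valve = True.
All clauses satisfied.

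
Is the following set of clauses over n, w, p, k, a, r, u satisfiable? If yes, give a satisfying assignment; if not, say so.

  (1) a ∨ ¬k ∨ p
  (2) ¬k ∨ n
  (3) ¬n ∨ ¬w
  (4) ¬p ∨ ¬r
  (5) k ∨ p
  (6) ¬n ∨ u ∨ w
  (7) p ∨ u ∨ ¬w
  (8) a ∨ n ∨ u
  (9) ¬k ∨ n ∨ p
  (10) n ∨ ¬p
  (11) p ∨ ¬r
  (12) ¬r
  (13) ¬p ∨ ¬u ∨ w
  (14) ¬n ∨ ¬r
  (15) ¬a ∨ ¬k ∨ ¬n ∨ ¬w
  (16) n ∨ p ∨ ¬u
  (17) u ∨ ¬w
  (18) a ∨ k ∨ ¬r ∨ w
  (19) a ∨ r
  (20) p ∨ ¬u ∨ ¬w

n=T; w=F; p=F; k=T; a=T; r=F; u=T

Unit clause (¬r) forces r = False.
In (a ∨ r) only a is left, so a = True.
Try n = False:
  (¬k ∨ n) forces k = False.
  (k ∨ p) forces p = True.
  clause (n ∨ ¬p) is falsified — backtrack.
So n = True.
  then (¬n ∨ ¬w) forces w = False.
  then (¬n ∨ u ∨ w) forces u = True.
  then (¬p ∨ ¬u ∨ w) forces p = False.
  then (k ∨ p) forces k = True.
All clauses satisfied.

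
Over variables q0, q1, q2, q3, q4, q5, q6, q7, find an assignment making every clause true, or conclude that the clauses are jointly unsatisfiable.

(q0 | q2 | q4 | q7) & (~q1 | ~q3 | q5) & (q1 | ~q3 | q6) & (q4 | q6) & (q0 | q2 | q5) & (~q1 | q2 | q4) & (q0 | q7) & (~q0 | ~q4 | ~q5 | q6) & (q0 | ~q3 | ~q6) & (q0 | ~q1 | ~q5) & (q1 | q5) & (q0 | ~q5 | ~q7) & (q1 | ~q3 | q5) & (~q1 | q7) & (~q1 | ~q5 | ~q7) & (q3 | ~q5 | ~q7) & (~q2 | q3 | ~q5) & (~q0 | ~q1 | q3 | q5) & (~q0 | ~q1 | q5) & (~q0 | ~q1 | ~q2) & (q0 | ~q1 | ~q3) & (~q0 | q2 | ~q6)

Set q0 = False.
  then (q0 | q7) forces q7 = True.
  then (q0 | ~q5 | ~q7) forces q5 = False.
  then (q0 | q2 | q5) forces q2 = True.
  then (q1 | q5) forces q1 = True.
  then (q0 | ~q1 | ~q3) forces q3 = False.
Set q4 = True.
Set q6 = True.
All clauses satisfied.

q0 = False; q1 = True; q2 = True; q3 = False; q4 = True; q5 = False; q6 = True; q7 = True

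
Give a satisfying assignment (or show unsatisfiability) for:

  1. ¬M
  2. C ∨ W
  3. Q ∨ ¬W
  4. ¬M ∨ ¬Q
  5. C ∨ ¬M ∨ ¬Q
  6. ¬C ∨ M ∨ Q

Q=T, W=T, C=F, M=F

Unit clause (¬M) forces M = False.
Set Q = True.
Set W = True.
Set C = False.
Check each clause:
  (¬M): ¬M holds.
  (C ∨ W): W holds.
  (Q ∨ ¬W): Q holds.
  (¬M ∨ ¬Q): ¬M holds.
  (C ∨ ¬M ∨ ¬Q): ¬M holds.
  (¬C ∨ M ∨ Q): ¬C holds.
All clauses satisfied.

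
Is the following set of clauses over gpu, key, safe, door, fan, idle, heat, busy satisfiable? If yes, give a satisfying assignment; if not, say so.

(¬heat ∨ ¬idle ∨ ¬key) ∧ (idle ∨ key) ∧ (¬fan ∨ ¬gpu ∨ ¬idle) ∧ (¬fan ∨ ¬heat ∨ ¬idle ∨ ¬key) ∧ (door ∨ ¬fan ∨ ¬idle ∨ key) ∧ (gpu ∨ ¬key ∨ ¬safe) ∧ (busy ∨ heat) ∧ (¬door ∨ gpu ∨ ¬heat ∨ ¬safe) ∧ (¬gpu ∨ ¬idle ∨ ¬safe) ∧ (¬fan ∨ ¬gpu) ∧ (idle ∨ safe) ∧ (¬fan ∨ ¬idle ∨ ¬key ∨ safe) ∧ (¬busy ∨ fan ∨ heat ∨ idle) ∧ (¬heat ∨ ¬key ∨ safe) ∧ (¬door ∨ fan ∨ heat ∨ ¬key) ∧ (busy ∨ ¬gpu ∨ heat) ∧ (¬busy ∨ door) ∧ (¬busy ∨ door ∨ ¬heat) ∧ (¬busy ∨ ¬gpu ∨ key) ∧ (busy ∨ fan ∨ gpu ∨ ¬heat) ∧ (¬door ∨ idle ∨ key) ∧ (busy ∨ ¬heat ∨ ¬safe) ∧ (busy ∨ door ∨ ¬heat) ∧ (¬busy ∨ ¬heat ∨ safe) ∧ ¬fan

gpu = True, key = True, safe = True, door = True, fan = False, idle = False, heat = True, busy = True

Unit clause (¬fan) forces fan = False.
Set gpu = True.
Set key = True.
Set safe = True.
  then (¬gpu ∨ ¬idle ∨ ¬safe) forces idle = False.
Try door = False:
  (¬busy ∨ door) forces busy = False.
  (busy ∨ heat) forces heat = True.
  clause (busy ∨ ¬heat ∨ ¬safe) is falsified — backtrack.
So door = True.
  then (¬door ∨ fan ∨ heat ∨ ¬key) forces heat = True.
  then (busy ∨ ¬heat ∨ ¬safe) forces busy = True.
All clauses satisfied.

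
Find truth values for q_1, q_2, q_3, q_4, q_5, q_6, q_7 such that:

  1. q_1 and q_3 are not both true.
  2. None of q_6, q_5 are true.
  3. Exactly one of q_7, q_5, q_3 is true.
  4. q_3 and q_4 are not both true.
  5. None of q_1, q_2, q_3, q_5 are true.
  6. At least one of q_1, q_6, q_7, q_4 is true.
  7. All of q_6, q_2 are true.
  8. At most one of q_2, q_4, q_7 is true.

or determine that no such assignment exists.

Unsatisfiable

Case q_2 = True:
  Constraint (5) is violated (q_2=T) — contradiction.
Case q_2 = False:
  Constraint (7) is violated (q_2=F) — contradiction.
Both cases fail — unsatisfiable.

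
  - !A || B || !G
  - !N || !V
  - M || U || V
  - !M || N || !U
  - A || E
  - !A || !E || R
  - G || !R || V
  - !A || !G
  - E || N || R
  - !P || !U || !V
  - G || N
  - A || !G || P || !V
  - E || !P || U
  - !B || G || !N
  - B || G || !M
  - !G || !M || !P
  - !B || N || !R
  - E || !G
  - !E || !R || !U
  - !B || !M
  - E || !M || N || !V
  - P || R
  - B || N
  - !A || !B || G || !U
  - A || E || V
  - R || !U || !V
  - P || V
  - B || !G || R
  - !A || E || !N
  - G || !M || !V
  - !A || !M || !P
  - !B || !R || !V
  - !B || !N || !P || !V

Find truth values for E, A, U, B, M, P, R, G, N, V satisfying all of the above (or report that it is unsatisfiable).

E = True, A = False, U = False, B = True, M = False, P = True, R = False, G = True, N = False, V = True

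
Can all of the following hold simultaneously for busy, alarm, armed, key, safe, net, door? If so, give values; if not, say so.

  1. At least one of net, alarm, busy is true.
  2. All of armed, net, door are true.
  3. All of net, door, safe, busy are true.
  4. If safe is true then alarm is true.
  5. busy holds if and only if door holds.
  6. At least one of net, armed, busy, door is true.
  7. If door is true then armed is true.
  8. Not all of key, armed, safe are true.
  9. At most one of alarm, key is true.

busy: True, alarm: True, armed: True, key: False, safe: True, net: True, door: True

  (1) {net, alarm, busy}: 3 true — at least one ✓
  (2) {armed, net, door}: all 3 true ✓
  (3) {net, door, safe, busy}: all 4 true ✓
  (4) safe=T ⇒ alarm: T ✓
  (5) busy=T, door=T — same ✓
  (6) {net, armed, busy, door}: 4 true — at least one ✓
  (7) door=T ⇒ armed: T ✓
  (8) {key, armed, safe}: 2/3 true — not all ✓
  (9) {alarm, key}: 1 true — at most one ✓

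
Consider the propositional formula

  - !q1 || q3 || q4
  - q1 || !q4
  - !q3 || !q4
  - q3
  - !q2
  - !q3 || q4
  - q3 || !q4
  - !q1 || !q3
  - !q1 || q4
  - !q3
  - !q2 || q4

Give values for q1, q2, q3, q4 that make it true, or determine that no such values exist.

No satisfying assignment exists.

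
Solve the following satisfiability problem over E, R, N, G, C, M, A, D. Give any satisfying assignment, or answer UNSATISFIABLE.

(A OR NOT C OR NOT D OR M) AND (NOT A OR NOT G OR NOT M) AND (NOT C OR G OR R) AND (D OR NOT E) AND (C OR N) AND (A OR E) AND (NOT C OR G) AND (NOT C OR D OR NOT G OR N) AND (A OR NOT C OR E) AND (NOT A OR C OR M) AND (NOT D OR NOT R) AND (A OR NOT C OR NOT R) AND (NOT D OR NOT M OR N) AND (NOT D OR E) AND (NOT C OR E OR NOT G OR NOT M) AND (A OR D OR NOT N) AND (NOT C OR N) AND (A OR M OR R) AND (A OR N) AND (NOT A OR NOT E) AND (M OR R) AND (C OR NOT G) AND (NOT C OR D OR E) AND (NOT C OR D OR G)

Set E = True.
  then (D OR NOT E) forces D = True.
  then (NOT D OR NOT R) forces R = False.
  then (NOT A OR NOT E) forces A = False.
  then (M OR R) forces M = True.
  then (NOT D OR NOT M OR N) forces N = True.
Set G = True.
  then (C OR NOT G) forces C = True.
All clauses satisfied.

E = True, R = False, N = True, G = True, C = True, M = True, A = False, D = True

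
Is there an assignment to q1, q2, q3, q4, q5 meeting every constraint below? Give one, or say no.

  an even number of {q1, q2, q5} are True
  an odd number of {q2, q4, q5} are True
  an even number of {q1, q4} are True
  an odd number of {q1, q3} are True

Adding constraints 1, 2, 3 mod 2: every variable appears an even number of times on the left, so the left side is 0.
But the right sides sum to 1 (mod 2). 0 ≠ 1 — the system is inconsistent.

UNSATISFIABLE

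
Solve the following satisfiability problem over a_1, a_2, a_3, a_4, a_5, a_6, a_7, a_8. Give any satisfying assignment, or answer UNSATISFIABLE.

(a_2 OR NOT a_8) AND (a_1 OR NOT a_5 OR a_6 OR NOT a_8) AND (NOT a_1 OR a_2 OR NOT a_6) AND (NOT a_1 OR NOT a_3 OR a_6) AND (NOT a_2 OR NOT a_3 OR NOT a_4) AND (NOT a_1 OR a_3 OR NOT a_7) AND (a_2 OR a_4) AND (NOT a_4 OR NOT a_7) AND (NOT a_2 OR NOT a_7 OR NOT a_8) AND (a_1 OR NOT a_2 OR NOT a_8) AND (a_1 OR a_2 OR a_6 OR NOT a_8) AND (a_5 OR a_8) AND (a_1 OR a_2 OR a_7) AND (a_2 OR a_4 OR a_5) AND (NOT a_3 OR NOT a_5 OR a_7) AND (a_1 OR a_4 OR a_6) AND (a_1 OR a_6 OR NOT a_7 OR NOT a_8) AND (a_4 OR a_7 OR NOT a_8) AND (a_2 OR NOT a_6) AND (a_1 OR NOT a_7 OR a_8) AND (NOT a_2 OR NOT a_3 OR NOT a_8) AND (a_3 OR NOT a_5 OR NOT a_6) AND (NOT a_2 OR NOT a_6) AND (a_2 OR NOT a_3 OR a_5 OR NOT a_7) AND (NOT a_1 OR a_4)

a_1 = False, a_2 = True, a_3 = False, a_4 = True, a_5 = True, a_6 = False, a_7 = False, a_8 = False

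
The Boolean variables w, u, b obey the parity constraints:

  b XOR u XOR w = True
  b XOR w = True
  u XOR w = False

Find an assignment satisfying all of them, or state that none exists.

w=F; u=F; b=T

b XOR u XOR w = T XOR F XOR F = True ✓
b XOR w = T XOR F = True ✓
u XOR w = F XOR F = False ✓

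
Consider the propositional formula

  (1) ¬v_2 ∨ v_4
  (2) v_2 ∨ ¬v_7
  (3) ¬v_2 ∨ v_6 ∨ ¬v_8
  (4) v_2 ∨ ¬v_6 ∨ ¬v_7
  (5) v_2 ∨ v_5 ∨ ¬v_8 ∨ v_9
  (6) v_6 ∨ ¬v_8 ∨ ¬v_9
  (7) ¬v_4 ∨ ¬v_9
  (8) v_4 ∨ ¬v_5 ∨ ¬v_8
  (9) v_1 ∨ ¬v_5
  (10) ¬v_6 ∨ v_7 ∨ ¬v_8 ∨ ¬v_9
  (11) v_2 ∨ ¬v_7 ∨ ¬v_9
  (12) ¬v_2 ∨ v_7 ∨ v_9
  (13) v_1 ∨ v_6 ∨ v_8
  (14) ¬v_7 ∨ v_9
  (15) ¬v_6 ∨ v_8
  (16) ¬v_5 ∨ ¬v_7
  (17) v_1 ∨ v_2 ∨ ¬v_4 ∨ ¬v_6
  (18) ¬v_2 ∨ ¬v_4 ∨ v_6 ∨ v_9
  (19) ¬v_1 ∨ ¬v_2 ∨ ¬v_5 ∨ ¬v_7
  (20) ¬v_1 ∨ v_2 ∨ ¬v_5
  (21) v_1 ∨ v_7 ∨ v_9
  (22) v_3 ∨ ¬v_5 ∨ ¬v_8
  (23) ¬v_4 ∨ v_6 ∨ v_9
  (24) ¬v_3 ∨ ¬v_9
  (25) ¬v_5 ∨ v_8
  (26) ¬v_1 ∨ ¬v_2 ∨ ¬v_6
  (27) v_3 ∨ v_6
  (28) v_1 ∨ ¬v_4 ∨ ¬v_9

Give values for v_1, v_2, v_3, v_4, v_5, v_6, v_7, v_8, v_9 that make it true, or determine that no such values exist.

v_1=T, v_2=F, v_3=T, v_4=F, v_5=F, v_6=F, v_7=F, v_8=F, v_9=F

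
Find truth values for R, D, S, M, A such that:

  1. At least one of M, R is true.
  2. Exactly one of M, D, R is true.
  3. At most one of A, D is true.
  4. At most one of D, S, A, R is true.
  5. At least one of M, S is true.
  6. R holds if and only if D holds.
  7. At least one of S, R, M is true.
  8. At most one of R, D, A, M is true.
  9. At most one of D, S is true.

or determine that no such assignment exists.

R = False, D = False, S = False, M = True, A = False

  (1) {M, R}: 1 true — at least one ✓
  (2) {M, D, R}: 1 true — exactly one ✓
  (3) {A, D}: 0 true — at most one ✓
  (4) {D, S, A, R}: 0 true — at most one ✓
  (5) {M, S}: 1 true — at least one ✓
  (6) R=F, D=F — same ✓
  (7) {S, R, M}: 1 true — at least one ✓
  (8) {R, D, A, M}: 1 true — at most one ✓
  (9) {D, S}: 0 true — at most one ✓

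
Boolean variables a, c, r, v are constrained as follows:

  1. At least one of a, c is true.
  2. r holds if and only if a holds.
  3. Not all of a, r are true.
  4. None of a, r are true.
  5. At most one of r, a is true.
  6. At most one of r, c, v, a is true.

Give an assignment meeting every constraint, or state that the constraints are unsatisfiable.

a: False, c: True, r: False, v: False

  (1) {a, c}: 1 true — at least one ✓
  (2) r=F, a=F — same ✓
  (3) {a, r}: 0/2 true — not all ✓
  (4) {a, r}: 0 true — none ✓
  (5) {r, a}: 0 true — at most one ✓
  (6) {r, c, v, a}: 1 true — at most one ✓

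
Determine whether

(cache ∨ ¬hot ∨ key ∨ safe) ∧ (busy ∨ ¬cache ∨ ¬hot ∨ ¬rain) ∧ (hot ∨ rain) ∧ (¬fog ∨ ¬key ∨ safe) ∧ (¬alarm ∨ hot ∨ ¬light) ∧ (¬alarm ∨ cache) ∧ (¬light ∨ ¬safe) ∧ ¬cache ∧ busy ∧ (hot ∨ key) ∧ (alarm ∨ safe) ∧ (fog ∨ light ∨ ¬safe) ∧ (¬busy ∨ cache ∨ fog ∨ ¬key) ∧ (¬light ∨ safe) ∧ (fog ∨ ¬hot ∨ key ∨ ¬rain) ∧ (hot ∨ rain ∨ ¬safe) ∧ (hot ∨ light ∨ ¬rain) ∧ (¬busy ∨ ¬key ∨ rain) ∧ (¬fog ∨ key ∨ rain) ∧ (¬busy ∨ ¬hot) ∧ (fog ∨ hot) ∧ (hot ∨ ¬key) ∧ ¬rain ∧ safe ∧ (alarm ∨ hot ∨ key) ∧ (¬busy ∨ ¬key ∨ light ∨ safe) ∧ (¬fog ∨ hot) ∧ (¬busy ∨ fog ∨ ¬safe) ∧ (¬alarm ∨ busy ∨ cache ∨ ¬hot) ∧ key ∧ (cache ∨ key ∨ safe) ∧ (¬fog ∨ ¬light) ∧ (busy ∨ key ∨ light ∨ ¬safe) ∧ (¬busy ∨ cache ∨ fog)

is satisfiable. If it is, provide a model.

Case rain = True:
  Clause (¬rain) is falsified — contradiction.
Case rain = False:
  (hot ∨ rain) forces hot = True.
  (¬cache) forces cache = False.
  (¬alarm ∨ cache) forces alarm = False.
  (busy) forces busy = True.
  Clause (¬busy ∨ ¬hot) is falsified — contradiction.
Both cases fail, so the formula is unsatisfiable.

Unsatisfiable — no assignment works.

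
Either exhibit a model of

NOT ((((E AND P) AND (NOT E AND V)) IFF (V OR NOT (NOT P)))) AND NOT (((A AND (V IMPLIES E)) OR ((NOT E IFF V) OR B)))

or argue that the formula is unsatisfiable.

A = False; P = True; V = False; B = False; E = False

  NOT ((((E AND P) AND (NOT E AND V)) IFF (V OR NOT (NOT P)))) = True
    ((E AND P) AND (NOT E AND V)) IFF (V OR NOT (NOT P)) = False
      (E AND P) AND (NOT E AND V) = False
        E AND P = False
        NOT E AND V = False
          NOT E = True
      V OR NOT (NOT P) = True
        NOT (NOT P) = True
          NOT P = False
  NOT (((A AND (V IMPLIES E)) OR ((NOT E IFF V) OR B))) = True
    (A AND (V IMPLIES E)) OR ((NOT E IFF V) OR B) = False
      A AND (V IMPLIES E) = False
        V IMPLIES E = True
      (NOT E IFF V) OR B = False
        NOT E IFF V = False
          NOT E = True
Both conjuncts True, so the formula holds.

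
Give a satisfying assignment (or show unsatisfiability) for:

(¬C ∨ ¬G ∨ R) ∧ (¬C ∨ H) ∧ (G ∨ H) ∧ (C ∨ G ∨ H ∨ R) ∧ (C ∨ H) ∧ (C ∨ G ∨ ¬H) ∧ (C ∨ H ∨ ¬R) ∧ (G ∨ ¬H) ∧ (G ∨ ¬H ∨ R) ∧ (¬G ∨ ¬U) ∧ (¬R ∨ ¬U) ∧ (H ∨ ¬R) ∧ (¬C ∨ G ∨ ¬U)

U = False, H = True, G = True, R = False, C = False

Try U = True:
  (¬G ∨ ¬U) forces G = False.
  (G ∨ H) forces H = True.
  clause (G ∨ ¬H) is falsified — backtrack.
So U = False.
Try H = False:
  (¬C ∨ H) forces C = False.
  clause (C ∨ H) is falsified — backtrack.
So H = True.
  then (G ∨ ¬H) forces G = True.
Set R = False.
  then (¬C ∨ ¬G ∨ R) forces C = False.
All clauses satisfied.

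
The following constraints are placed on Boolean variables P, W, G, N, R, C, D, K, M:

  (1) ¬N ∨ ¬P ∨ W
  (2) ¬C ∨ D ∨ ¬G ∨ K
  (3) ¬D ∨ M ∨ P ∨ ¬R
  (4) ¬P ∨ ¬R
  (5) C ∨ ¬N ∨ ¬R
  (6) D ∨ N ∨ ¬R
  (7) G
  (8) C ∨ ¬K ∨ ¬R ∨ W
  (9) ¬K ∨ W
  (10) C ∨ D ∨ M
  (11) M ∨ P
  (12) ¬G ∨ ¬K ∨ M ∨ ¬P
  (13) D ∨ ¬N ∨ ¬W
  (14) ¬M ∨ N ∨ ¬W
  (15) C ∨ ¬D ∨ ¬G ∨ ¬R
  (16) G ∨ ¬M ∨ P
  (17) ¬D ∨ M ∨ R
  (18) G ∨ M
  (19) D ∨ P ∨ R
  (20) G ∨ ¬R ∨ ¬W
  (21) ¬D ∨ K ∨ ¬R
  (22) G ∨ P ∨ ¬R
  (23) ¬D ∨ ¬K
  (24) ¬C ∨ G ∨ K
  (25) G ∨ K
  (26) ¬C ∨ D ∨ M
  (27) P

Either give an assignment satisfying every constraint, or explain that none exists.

P = True, W = False, G = True, N = False, R = False, C = False, D = False, K = False, M = True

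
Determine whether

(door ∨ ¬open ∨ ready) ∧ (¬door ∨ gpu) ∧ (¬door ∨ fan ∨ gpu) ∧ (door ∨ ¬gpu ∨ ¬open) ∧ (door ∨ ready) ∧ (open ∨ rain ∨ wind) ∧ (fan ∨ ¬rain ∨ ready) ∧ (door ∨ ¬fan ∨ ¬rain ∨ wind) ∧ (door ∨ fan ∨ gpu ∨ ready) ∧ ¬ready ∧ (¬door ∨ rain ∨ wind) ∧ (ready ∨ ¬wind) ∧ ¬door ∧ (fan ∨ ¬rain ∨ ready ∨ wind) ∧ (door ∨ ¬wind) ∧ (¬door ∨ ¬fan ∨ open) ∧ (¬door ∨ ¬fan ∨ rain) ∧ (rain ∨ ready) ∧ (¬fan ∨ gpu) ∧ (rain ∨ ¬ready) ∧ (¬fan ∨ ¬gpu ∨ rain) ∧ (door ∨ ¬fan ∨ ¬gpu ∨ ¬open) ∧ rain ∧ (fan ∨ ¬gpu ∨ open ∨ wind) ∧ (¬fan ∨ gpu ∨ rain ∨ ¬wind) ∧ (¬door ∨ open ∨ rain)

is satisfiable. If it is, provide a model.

The formula is unsatisfiable.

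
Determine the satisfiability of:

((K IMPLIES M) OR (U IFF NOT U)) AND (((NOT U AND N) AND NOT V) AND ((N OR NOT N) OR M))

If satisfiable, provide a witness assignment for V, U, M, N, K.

V=F; U=F; M=T; N=T; K=F

  (K IMPLIES M) OR (U IFF NOT U) = True
    K IMPLIES M = True
    U IFF NOT U = False
      NOT U = True
  ((NOT U AND N) AND NOT V) AND ((N OR NOT N) OR M) = True
    (NOT U AND N) AND NOT V = True
      NOT U AND N = True
        NOT U = True
      NOT V = True
    (N OR NOT N) OR M = True
      N OR NOT N = True
        NOT N = False
Both conjuncts True, so the formula holds.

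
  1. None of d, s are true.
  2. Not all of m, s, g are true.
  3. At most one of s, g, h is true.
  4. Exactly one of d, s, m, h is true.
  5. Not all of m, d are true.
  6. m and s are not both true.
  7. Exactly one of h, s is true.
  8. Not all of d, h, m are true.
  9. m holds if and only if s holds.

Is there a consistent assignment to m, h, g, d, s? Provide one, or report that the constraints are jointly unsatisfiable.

m: False, h: True, g: False, d: False, s: False

  (1) {d, s}: 0 true — none ✓
  (2) {m, s, g}: 0/3 true — not all ✓
  (3) {s, g, h}: 1 true — at most one ✓
  (4) {d, s, m, h}: 1 true — exactly one ✓
  (5) {m, d}: 0/2 true — not all ✓
  (6) m=F, s=F — not both ✓
  (7) {h, s}: 1 true — exactly one ✓
  (8) {d, h, m}: 1/3 true — not all ✓
  (9) m=F, s=F — same ✓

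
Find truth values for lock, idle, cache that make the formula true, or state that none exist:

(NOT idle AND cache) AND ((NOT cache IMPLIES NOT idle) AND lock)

lock=T, idle=F, cache=T

  NOT idle AND cache = True
    NOT idle = True
  (NOT cache IMPLIES NOT idle) AND lock = True
    NOT cache IMPLIES NOT idle = True
      NOT cache = False
      NOT idle = True
Both conjuncts True, so the formula holds.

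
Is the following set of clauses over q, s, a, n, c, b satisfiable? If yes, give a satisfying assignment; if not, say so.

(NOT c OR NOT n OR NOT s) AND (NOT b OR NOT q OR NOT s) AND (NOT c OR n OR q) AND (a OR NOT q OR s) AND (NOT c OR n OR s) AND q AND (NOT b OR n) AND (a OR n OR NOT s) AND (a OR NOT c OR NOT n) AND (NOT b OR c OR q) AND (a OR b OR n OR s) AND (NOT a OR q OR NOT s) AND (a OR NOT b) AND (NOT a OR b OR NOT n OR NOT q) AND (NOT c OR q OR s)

Unit clause (q) forces q = True.
Set s = False.
  then (a OR NOT q OR s) forces a = True.
Set n = False.
  then (NOT c OR n OR s) forces c = False.
  then (NOT b OR n) forces b = False.
All clauses satisfied.

q=T, s=F, a=T, n=F, c=F, b=F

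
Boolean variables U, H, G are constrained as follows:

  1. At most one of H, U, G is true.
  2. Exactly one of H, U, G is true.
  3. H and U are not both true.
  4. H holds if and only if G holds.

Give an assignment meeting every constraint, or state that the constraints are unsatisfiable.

U: True, H: False, G: False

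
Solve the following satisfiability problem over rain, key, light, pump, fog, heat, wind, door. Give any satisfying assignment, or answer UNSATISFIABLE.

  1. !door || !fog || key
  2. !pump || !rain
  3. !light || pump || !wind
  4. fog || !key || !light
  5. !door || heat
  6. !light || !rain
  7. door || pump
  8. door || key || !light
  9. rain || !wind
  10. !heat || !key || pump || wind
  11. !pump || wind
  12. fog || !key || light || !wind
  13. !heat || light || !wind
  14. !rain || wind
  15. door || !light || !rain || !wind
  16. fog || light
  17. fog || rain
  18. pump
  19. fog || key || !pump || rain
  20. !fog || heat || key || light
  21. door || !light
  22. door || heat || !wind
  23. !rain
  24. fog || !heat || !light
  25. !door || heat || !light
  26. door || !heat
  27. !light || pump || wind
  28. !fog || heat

No satisfying assignment exists.

Case rain = True:
  Clause (!rain) is falsified — contradiction.
Case rain = False:
  (rain || !wind) forces wind = False.
  (!pump || wind) forces pump = False.
  Clause (pump) is falsified — contradiction.
Both cases fail, so the formula is unsatisfiable.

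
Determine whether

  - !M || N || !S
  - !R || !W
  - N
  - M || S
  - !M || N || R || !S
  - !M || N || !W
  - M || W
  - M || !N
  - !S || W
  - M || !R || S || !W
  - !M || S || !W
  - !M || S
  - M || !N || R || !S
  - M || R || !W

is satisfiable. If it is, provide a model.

N=T, S=T, W=T, M=T, R=F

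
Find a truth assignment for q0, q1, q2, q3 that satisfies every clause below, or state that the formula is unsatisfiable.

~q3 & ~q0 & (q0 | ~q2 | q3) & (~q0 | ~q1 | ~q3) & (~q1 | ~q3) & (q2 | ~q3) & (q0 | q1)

Unit clause (~q3) forces q3 = False.
Unit clause (~q0) forces q0 = False.
In (q0 | ~q2 | q3) only ~q2 is left, so q2 = False.
In (q0 | q1) only q1 is left, so q1 = True.
All clauses satisfied.

q0: False, q1: True, q2: False, q3: False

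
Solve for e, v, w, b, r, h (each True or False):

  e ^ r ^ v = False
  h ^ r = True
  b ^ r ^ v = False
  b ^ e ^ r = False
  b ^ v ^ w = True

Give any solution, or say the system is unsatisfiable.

e = False, v = False, w = True, b = False, r = False, h = True

e ^ r ^ v = F ^ F ^ F = False ✓
h ^ r = T ^ F = True ✓
b ^ r ^ v = F ^ F ^ F = False ✓
b ^ e ^ r = F ^ F ^ F = False ✓
b ^ v ^ w = F ^ F ^ T = True ✓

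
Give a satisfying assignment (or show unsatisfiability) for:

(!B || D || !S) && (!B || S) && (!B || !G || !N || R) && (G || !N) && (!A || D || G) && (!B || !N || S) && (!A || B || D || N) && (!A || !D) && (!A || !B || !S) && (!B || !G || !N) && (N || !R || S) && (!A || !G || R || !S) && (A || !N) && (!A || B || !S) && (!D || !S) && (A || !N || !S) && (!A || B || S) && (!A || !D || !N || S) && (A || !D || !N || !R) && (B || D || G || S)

B=F, D=F, N=F, R=T, G=F, S=T, A=F

Set B = False.
Set D = False.
Try N = True:
  (G || !N) forces G = True.
  (A || !N) forces A = True.
  (!A || B || !S) forces S = False.
  clause (!A || B || S) is falsified — backtrack.
So N = False.
  then (!A || B || D || N) forces A = False.
Set R = True.
  then (N || !R || S) forces S = True.
Set G = False.
All clauses satisfied.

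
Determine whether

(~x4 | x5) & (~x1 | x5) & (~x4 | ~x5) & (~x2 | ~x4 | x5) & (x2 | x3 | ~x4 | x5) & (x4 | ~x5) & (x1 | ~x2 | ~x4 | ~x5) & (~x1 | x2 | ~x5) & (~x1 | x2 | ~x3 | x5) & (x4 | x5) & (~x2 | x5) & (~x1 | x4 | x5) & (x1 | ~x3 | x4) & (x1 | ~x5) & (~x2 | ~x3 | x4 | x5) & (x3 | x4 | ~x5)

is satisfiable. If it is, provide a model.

Case x4 = True:
  (~x4 | x5) forces x5 = True.
  Clause (~x4 | ~x5) is falsified — contradiction.
Case x4 = False:
  (x4 | ~x5) forces x5 = False.
  Clause (x4 | x5) is falsified — contradiction.
Both cases fail, so the formula is unsatisfiable.

Unsatisfiable — no assignment works.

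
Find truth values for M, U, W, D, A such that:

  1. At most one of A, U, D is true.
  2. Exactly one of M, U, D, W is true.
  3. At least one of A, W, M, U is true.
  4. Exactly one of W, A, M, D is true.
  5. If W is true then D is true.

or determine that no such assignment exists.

M=T, U=F, W=F, D=F, A=F

  (1) {A, U, D}: 0 true — at most one ✓
  (2) {M, U, D, W}: 1 true — exactly one ✓
  (3) {A, W, M, U}: 1 true — at least one ✓
  (4) {W, A, M, D}: 1 true — exactly one ✓
  (5) W=F ⇒ D: vacuous ✓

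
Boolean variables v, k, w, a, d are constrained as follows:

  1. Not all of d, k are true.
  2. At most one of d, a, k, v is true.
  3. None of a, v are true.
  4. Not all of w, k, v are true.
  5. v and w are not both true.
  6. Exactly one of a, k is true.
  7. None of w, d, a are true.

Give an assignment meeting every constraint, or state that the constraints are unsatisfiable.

v = False; k = True; w = False; a = False; d = False

  (1) {d, k}: 1/2 true — not all ✓
  (2) {d, a, k, v}: 1 true — at most one ✓
  (3) {a, v}: 0 true — none ✓
  (4) {w, k, v}: 1/3 true — not all ✓
  (5) v=F, w=F — not both ✓
  (6) {a, k}: 1 true — exactly one ✓
  (7) {w, d, a}: 0 true — none ✓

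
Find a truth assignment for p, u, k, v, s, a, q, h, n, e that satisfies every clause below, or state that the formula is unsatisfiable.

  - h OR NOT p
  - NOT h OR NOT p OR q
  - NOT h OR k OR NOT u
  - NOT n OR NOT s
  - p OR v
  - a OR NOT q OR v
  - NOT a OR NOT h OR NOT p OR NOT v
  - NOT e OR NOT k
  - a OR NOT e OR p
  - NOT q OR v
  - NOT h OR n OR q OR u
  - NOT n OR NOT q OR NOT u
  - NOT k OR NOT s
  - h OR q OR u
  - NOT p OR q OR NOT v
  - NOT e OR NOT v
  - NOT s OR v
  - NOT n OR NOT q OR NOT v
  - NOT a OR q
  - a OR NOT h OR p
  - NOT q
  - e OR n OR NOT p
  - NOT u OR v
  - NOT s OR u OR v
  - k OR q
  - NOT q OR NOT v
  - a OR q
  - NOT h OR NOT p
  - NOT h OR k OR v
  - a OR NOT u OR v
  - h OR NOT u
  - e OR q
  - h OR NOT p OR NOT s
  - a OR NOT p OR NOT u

No satisfying assignment exists.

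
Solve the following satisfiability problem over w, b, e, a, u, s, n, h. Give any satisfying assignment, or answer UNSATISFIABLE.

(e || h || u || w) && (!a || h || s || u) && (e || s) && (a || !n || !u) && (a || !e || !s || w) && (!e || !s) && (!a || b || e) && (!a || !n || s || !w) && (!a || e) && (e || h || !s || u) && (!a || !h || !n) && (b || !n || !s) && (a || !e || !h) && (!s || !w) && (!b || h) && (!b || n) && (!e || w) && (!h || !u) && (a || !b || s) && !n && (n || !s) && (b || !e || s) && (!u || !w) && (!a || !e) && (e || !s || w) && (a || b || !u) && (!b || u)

Case n = True:
  Clause (!n) is falsified — contradiction.
Case n = False:
  (!b || n) forces b = False.
  (n || !s) forces s = False.
  (e || s) forces e = True.
  Clause (b || !e || s) is falsified — contradiction.
Both cases fail, so the formula is unsatisfiable.

No satisfying assignment exists.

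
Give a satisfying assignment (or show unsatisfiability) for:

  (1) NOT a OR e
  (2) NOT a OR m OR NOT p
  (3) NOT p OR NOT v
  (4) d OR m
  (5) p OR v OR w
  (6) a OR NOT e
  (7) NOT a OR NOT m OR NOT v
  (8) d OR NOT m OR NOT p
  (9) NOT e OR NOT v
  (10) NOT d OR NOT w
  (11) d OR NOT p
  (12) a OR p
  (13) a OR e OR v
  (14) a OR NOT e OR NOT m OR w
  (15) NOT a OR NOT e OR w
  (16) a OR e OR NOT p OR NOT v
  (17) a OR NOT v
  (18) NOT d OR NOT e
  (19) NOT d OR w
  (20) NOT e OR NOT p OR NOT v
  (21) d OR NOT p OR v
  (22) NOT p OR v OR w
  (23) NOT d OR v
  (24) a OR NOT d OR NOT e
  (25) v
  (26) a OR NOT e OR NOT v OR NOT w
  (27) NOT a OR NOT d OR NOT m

No satisfying assignment exists.

Case v = True:
  (NOT p OR NOT v) forces p = False.
  (NOT e OR NOT v) forces e = False.
  (NOT a OR e) forces a = False.
  Clause (a OR p) is falsified — contradiction.
Case v = False:
  Clause (v) is falsified — contradiction.
Both cases fail, so the formula is unsatisfiable.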